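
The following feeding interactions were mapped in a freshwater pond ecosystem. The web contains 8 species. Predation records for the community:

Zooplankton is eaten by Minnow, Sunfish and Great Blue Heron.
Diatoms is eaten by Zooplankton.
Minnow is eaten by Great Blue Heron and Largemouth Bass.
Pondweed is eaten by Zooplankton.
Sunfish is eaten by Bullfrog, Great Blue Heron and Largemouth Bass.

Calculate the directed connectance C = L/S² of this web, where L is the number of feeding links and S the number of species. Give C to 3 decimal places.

C = 0.156

The web has S = 8 species and L = 10 feeding links.
C = L / S² = 10 / 64 = 0.1562 ≈ 0.156.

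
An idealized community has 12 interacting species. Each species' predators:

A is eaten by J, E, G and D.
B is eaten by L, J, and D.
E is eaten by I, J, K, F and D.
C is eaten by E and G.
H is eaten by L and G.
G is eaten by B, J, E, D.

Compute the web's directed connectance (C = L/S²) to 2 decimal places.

C = 0.14

The web has S = 12 species and L = 20 feeding links.
C = L / S² = 20 / 144 = 0.1389 ≈ 0.14.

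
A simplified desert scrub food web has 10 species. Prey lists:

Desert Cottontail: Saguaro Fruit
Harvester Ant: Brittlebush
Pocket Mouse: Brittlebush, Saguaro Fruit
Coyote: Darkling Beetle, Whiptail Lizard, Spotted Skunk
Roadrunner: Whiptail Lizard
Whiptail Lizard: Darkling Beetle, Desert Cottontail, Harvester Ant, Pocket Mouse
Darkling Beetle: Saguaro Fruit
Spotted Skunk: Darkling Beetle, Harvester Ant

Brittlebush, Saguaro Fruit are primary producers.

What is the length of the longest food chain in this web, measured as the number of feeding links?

One longest chain: Saguaro Fruit → Darkling Beetle → Whiptail Lizard → Roadrunner.
It has 4 species and 3 links.

3 links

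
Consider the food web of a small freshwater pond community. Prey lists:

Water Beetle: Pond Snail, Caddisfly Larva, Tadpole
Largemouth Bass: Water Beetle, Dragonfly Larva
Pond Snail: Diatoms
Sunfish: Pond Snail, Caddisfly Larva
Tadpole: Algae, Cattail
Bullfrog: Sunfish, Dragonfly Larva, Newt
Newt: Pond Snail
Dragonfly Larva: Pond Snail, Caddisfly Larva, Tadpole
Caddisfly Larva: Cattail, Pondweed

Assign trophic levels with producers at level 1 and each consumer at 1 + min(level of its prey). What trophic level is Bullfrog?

Trophic level 4

Diatoms is a producer → level 1.
Pond Snail eats Diatoms → level 2.
Dragonfly Larva eats Pond Snail → level 3.
Bullfrog eats Dragonfly Larva → level 4.
No prey of Bullfrog is below level 3, so 4 is the minimum.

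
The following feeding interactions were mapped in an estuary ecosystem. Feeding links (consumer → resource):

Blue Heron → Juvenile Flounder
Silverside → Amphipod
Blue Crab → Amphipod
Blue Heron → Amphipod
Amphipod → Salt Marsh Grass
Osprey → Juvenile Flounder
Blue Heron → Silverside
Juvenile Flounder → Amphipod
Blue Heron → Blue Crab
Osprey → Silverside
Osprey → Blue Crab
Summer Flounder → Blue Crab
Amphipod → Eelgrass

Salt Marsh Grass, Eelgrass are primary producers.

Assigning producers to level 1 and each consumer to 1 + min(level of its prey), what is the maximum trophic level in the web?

4

Producers (level 1): Salt Marsh Grass, Eelgrass.
Following each consumer down to its lowest-level prey: Salt Marsh Grass → Amphipod → Blue Crab → Osprey (levels 1 through 4).
All prey of Osprey (Blue Crab 3, Juvenile Flounder 3, Silverside 3) are at level 3 or above, so Osprey is at level 1 + 3 = 4.
Every consumer has at least one prey at level 3 or below, so none exceeds level 4.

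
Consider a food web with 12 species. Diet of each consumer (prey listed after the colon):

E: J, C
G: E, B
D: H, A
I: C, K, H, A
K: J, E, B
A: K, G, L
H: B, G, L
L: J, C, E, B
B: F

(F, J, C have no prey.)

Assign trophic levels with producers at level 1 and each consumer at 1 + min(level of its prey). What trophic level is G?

J is a producer → level 1.
E eats J → level 2.
G eats E → level 3.
No prey of G is below level 2, so 3 is the minimum.

Trophic level 3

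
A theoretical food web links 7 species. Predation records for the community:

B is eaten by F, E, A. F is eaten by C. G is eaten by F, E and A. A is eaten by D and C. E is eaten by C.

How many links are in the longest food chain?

2 links

One longest chain: B → A → D.
It has 3 species and 2 links.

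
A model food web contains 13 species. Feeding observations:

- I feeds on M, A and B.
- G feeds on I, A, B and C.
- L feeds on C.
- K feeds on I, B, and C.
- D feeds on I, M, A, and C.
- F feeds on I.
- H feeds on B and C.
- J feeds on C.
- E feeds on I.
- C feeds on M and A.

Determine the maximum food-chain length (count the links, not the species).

One longest chain: B → I → G.
It has 3 species and 2 links.

2 links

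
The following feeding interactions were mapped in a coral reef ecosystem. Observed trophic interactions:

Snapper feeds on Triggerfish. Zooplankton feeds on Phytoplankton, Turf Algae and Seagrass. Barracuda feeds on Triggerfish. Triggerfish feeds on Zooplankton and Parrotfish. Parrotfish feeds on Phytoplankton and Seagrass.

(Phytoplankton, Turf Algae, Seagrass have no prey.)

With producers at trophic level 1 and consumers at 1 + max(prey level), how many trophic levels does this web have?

4

Producers (level 1): Phytoplankton, Turf Algae, Seagrass.
Phytoplankton → Zooplankton → Triggerfish → Barracuda gives Barracuda level 4.
No species has a prey at level 4, so no species reaches level 5.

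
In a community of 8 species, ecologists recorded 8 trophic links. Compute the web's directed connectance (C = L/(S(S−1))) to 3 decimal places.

C = 0.143

The web has S = 8 species and L = 8 feeding links.
C = L / (S(S−1)) = 8 / 56 = 0.1429 ≈ 0.143.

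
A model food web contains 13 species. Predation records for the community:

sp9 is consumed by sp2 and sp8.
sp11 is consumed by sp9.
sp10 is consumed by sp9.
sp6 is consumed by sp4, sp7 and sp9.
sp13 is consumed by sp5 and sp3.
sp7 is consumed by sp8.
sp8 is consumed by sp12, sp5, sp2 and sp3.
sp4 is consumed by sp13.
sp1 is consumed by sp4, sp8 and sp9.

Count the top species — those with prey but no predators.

Top species (has prey, but nothing eats it): sp5, sp2, sp3, sp12.
Count: 4.

4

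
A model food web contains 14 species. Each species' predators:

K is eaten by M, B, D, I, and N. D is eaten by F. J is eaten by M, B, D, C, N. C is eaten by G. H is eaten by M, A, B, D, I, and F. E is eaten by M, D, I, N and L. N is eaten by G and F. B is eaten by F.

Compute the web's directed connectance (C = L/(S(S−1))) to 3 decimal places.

The web has S = 14 species and L = 26 feeding links.
C = L / (S(S−1)) = 26 / 182 = 0.1429 ≈ 0.143.

C = 0.143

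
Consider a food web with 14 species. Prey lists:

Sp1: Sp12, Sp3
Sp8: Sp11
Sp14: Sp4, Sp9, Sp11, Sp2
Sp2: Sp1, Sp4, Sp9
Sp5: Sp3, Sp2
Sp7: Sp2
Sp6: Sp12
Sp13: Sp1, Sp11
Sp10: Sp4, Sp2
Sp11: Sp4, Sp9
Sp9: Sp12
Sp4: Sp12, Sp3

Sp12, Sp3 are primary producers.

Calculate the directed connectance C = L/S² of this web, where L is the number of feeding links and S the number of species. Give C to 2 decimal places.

C = 0.12

The web has S = 14 species and L = 23 feeding links.
C = L / S² = 23 / 196 = 0.1173 ≈ 0.12.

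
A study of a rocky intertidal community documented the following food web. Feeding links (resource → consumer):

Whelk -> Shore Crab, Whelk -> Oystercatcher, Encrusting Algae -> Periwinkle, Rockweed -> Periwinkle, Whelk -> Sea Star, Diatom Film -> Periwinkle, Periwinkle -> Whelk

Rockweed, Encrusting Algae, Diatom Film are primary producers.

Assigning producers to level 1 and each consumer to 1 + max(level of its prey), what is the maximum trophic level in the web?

4

Producers (level 1): Rockweed, Encrusting Algae, Diatom Film.
Rockweed → Periwinkle → Whelk → Oystercatcher gives Oystercatcher level 4.
No species has a prey at level 4, so no species reaches level 5.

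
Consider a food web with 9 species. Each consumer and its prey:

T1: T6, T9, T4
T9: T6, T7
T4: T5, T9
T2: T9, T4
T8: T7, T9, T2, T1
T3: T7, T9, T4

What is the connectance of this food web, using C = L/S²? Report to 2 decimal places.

C = 0.20

The web has S = 9 species and L = 16 feeding links.
C = L / S² = 16 / 81 = 0.1975 ≈ 0.20.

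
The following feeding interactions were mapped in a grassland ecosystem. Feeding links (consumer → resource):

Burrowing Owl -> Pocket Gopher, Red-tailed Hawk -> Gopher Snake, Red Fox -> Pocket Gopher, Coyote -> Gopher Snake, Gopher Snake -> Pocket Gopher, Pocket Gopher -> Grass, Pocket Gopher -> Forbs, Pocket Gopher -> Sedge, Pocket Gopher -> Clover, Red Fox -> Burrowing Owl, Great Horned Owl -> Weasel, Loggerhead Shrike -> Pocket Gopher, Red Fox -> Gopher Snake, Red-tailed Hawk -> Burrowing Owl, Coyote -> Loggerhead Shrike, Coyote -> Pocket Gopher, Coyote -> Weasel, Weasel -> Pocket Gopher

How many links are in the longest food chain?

One longest chain: Sedge → Pocket Gopher → Weasel → Great Horned Owl.
It has 4 species and 3 links.

3 links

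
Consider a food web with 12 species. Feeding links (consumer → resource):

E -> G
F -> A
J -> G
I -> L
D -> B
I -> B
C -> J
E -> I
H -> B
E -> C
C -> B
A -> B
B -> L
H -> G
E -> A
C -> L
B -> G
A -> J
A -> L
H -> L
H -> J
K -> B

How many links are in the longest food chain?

One longest chain: G → B → A → F.
It has 4 species and 3 links.

3 links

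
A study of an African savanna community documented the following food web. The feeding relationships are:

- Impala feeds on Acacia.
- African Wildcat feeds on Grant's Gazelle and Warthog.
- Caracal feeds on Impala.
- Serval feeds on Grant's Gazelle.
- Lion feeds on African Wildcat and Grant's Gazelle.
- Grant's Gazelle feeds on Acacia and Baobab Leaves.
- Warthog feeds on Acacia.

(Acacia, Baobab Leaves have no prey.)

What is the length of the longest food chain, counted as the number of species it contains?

4 species

One longest chain: Acacia → Grant's Gazelle → African Wildcat → Lion.
It has 4 species and 3 links.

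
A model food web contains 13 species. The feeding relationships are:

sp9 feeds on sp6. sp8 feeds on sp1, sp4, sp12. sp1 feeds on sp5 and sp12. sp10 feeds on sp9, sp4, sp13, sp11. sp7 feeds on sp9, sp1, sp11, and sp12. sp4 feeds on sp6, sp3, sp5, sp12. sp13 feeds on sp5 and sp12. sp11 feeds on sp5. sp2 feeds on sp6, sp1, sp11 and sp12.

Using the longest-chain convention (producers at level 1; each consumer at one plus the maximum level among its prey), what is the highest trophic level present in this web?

3

Producers (level 1): sp12, sp6, sp5, sp3.
sp6 → sp9 → sp7 gives sp7 level 3.
No species has a prey at level 3, so no species reaches level 4.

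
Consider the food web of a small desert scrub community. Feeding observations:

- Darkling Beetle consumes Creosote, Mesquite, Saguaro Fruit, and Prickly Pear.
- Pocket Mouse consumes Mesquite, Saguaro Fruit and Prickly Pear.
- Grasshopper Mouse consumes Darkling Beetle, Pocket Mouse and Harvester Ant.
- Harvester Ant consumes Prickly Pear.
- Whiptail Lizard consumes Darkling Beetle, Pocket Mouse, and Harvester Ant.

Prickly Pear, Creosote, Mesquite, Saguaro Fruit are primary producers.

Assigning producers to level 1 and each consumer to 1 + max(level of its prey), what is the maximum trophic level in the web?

3

Producers (level 1): Prickly Pear, Creosote, Mesquite, Saguaro Fruit.
Prickly Pear → Pocket Mouse → Whiptail Lizard gives Whiptail Lizard level 3.
No species has a prey at level 3, so no species reaches level 4.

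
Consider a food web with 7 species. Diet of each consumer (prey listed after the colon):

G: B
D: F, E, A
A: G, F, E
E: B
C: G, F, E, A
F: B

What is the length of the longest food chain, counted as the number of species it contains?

4 species

One longest chain: B → G → A → C.
It has 4 species and 3 links.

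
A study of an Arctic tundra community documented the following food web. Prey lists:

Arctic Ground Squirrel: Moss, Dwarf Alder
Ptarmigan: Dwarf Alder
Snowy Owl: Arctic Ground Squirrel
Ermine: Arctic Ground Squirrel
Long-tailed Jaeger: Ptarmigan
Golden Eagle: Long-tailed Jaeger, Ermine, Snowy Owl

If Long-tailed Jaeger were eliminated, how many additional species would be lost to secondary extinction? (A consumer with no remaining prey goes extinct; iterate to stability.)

Remove Long-tailed Jaeger.
Every predator of it retains at least one other prey: Golden Eagle still has Ermine, Snowy Owl.
No consumer loses all prey, so no secondary extinctions occur.

0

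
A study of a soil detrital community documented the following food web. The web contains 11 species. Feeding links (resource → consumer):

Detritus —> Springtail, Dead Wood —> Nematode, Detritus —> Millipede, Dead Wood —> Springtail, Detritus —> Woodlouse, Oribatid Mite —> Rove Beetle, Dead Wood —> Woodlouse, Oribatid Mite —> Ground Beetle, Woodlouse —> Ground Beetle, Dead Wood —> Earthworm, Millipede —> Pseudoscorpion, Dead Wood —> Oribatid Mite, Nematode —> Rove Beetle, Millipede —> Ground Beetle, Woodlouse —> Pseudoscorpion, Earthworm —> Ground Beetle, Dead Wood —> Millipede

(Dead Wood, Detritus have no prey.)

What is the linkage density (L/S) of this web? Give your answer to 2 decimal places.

L/S = 1.55

There are L = 17 links among S = 11 species.
L/S = 17/11 = 1.5455 ≈ 1.55.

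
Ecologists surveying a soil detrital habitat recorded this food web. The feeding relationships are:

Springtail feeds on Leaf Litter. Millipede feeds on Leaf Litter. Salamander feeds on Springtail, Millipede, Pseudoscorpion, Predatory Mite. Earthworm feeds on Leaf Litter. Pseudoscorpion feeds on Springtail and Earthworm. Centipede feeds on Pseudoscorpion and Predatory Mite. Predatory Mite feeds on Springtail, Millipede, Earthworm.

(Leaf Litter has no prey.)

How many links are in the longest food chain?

3 links

One longest chain: Leaf Litter → Earthworm → Predatory Mite → Salamander.
It has 4 species and 3 links.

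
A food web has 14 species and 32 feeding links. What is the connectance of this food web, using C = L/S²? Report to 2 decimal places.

C = 0.16

The web has S = 14 species and L = 32 feeding links.
C = L / S² = 32 / 196 = 0.1633 ≈ 0.16.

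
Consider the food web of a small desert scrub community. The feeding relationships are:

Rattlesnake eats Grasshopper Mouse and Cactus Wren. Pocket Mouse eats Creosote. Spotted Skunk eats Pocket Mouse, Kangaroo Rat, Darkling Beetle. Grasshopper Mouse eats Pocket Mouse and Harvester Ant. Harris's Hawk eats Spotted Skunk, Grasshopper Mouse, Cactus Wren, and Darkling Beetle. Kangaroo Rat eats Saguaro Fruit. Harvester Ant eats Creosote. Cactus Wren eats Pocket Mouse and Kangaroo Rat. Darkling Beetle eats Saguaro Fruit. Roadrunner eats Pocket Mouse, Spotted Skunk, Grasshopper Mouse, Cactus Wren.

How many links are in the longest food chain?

One longest chain: Creosote → Pocket Mouse → Grasshopper Mouse → Harris's Hawk.
It has 4 species and 3 links.

3 links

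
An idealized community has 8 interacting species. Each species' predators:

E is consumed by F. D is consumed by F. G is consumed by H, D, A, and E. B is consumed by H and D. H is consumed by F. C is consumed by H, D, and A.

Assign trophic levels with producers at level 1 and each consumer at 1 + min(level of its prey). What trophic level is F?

Trophic level 3

G is a producer → level 1.
H eats G → level 2.
F eats H → level 3.
No prey of F is below level 2, so 3 is the minimum.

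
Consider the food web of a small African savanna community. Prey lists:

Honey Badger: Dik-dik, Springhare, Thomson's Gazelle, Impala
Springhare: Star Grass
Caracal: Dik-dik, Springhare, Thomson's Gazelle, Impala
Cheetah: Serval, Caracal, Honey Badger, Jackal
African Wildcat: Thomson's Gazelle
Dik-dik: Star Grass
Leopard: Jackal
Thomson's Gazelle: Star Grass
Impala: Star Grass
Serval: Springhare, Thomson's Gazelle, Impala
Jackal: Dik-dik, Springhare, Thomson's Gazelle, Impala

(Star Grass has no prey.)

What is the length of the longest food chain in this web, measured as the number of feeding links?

3 links

One longest chain: Star Grass → Dik-dik → Jackal → Cheetah.
It has 4 species and 3 links.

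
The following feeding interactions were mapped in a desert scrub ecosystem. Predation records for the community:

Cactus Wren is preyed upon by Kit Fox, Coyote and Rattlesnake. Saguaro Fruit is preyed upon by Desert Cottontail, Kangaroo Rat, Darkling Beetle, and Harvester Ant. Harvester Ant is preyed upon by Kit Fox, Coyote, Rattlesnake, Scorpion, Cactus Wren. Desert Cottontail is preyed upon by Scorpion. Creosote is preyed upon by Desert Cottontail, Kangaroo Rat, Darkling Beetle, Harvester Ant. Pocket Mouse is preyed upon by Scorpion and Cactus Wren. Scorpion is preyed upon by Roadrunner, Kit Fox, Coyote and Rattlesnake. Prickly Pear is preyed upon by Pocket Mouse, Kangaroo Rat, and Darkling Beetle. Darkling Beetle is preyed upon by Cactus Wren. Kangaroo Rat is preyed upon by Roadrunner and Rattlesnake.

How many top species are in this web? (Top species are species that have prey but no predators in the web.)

4

Top species (has prey, but nothing eats it): Coyote, Kit Fox, Roadrunner, Rattlesnake.
Count: 4.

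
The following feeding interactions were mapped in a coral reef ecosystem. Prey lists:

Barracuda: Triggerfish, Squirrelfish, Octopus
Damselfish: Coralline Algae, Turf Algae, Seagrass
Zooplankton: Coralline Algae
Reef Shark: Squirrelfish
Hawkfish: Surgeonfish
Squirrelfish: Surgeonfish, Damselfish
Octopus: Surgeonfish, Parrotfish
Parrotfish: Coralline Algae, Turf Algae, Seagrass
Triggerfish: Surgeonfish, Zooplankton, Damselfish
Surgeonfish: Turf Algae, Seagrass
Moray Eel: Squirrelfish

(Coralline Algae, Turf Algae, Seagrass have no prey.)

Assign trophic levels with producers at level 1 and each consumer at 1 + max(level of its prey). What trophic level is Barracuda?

Turf Algae is a producer → level 1.
Surgeonfish eats Turf Algae (level 1); other prey at levels: Seagrass 1 → level 2.
Squirrelfish eats Surgeonfish (level 2); other prey at levels: Damselfish 2 → level 3.
Barracuda eats Squirrelfish (level 3); other prey at levels: Triggerfish 3, Octopus 3 → level 4.

Trophic level 4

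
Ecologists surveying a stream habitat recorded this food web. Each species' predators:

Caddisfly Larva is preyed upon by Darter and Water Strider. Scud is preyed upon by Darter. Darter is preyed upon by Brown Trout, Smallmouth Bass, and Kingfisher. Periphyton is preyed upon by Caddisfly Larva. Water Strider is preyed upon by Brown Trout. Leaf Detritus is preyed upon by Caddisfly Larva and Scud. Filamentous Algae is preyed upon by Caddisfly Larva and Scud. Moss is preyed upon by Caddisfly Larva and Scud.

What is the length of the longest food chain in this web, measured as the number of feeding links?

One longest chain: Leaf Detritus → Caddisfly Larva → Water Strider → Brown Trout.
It has 4 species and 3 links.

3 links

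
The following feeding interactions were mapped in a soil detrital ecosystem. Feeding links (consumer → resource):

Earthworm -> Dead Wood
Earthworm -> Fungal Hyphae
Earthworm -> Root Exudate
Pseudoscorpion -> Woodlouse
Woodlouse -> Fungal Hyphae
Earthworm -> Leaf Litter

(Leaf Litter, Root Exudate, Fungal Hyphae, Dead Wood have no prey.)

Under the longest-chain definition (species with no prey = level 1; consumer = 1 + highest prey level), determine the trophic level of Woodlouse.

Fungal Hyphae has no prey (basal) → level 1.
Woodlouse eats Fungal Hyphae → level 2.

Trophic level 2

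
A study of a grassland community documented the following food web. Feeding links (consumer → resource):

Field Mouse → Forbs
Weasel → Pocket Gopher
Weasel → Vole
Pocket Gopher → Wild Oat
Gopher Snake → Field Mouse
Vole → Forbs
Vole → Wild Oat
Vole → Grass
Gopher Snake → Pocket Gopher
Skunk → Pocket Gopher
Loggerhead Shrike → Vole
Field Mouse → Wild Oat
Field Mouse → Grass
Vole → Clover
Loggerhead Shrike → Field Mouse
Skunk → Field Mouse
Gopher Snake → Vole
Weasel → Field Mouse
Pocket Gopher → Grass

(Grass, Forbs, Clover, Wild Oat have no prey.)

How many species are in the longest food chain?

3 species

One longest chain: Grass → Pocket Gopher → Gopher Snake.
It has 3 species and 2 links.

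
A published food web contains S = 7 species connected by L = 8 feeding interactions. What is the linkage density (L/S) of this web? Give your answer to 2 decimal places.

There are L = 8 links among S = 7 species.
L/S = 8/7 = 1.1429 ≈ 1.14.

L/S = 1.14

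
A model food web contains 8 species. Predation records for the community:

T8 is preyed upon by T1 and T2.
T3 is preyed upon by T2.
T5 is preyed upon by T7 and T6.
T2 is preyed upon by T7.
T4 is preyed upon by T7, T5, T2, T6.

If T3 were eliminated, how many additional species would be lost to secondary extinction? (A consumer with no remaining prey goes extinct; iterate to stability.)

0

Remove T3.
Every predator of it retains at least one other prey: T2 still has T8, T4.
No consumer loses all prey, so no secondary extinctions occur.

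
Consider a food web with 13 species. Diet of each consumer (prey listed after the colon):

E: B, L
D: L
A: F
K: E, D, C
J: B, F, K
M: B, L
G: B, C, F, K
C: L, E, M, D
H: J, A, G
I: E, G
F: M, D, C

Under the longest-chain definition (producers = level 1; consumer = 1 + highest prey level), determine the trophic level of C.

Trophic level 3

B is a producer → level 1.
E eats B (level 1); other prey at levels: L 1 → level 2.
C eats E (level 2); other prey at levels: L 1, M 2, D 2 → level 3.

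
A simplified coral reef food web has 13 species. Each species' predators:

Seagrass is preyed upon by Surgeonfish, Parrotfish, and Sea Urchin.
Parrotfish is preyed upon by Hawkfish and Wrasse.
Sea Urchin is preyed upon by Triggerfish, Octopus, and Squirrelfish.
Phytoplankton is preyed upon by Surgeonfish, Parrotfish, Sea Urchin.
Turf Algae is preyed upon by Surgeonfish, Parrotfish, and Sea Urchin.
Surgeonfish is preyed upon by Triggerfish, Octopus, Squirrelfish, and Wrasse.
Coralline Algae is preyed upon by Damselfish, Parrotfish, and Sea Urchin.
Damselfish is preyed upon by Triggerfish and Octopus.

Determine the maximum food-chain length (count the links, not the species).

One longest chain: Coralline Algae → Damselfish → Octopus.
It has 3 species and 2 links.

2 links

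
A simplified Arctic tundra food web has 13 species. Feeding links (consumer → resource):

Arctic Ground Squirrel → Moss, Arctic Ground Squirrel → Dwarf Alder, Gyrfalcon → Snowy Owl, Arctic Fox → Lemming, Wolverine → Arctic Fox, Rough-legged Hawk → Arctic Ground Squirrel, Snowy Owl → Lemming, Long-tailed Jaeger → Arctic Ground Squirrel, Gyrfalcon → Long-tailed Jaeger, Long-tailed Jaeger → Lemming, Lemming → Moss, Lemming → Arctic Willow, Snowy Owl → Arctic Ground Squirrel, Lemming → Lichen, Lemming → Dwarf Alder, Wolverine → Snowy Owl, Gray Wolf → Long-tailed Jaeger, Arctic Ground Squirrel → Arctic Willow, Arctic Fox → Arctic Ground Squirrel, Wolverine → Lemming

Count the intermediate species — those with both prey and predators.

5

Intermediate species (has both prey and predators): Lemming, Arctic Ground Squirrel, Snowy Owl, Arctic Fox, Long-tailed Jaeger.
Count: 5.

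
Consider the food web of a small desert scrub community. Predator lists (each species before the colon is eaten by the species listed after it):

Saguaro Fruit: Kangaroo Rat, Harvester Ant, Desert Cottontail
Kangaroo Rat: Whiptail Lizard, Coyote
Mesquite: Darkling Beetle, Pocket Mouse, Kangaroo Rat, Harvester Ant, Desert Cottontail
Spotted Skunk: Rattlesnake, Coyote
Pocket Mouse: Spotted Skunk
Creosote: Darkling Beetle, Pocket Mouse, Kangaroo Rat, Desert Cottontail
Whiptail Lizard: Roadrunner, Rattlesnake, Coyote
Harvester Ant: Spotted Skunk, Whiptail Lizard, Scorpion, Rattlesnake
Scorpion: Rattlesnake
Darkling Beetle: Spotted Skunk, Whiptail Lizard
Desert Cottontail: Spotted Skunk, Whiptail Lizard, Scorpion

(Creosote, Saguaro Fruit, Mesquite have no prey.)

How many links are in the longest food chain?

One longest chain: Creosote → Darkling Beetle → Whiptail Lizard → Roadrunner.
It has 4 species and 3 links.

3 links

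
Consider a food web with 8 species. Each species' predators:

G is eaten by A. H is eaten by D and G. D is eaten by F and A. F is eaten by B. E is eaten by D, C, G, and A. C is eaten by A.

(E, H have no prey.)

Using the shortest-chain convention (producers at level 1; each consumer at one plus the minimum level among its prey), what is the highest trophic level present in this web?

Producers (level 1): E, H.
Following each consumer down to its lowest-level prey: E → D → F → B (levels 1 through 4).
All prey of B (F 3) are at level 3 or above, so B is at level 1 + 3 = 4.
Every consumer has at least one prey at level 3 or below, so none exceeds level 4.

4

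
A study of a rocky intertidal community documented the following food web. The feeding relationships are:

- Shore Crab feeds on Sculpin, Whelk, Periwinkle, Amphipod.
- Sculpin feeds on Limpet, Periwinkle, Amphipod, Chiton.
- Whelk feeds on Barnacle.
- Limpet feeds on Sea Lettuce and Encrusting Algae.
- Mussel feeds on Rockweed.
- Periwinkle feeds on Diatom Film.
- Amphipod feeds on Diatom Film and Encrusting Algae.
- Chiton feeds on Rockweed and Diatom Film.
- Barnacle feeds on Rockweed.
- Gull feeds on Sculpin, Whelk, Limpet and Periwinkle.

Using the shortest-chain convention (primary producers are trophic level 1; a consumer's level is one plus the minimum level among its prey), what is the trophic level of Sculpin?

Rockweed is a producer → level 1.
Chiton eats Rockweed → level 2.
Sculpin eats Chiton → level 3.
No prey of Sculpin is below level 2, so 3 is the minimum.

Trophic level 3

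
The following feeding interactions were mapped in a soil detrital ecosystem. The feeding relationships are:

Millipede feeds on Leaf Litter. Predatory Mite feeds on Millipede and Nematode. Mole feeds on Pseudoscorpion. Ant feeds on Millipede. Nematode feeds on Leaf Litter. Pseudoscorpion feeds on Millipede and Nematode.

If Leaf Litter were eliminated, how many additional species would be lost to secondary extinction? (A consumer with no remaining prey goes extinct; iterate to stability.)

Remove Leaf Litter.
Round 1: Nematode (all prey gone), Millipede (all prey gone) → extinct.
Round 2: Pseudoscorpion (all prey gone), Ant (all prey gone), Predatory Mite (all prey gone) → extinct.
Round 3: Mole (all prey gone) → extinct.
No further losses. Total secondary extinctions: 6.

6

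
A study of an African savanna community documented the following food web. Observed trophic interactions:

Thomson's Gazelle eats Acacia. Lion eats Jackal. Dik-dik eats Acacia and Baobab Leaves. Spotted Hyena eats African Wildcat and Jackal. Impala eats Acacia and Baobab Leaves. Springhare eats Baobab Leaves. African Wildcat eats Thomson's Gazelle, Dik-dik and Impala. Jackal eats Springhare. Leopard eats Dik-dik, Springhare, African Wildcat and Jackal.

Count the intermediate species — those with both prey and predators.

6

Intermediate species (has both prey and predators): Impala, Dik-dik, Thomson's Gazelle, Springhare, African Wildcat, Jackal.
Count: 6.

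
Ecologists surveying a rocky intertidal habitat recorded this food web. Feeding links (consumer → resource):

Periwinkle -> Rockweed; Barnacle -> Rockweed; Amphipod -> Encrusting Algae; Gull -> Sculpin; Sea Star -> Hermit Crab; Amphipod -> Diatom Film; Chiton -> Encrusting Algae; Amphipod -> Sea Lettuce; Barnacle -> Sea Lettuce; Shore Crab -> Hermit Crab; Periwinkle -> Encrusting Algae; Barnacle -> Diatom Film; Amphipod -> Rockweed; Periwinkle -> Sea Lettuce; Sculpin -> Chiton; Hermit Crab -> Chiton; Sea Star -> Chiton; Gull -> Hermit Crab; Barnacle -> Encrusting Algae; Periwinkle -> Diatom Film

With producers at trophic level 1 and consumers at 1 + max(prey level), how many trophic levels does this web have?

Producers (level 1): Diatom Film, Rockweed, Sea Lettuce, Encrusting Algae.
Encrusting Algae → Chiton → Hermit Crab → Sea Star gives Sea Star level 4.
No species has a prey at level 4, so no species reaches level 5.

4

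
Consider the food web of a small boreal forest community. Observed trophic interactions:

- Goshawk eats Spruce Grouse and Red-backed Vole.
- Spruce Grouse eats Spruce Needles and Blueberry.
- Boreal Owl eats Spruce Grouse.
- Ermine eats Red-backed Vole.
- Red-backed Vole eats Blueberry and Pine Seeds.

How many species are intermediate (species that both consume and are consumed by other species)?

2

Intermediate species (has both prey and predators): Red-backed Vole, Spruce Grouse.
Count: 2.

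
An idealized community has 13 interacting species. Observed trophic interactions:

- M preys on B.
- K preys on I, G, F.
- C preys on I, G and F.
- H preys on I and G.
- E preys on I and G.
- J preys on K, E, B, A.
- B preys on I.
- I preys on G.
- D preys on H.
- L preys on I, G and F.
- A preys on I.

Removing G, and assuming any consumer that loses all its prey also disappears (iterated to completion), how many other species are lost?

7

Remove G.
Round 1: I (all prey gone) → extinct.
Round 2: B (all prey gone), E (all prey gone), A (all prey gone), H (all prey gone) → extinct.
Round 3: M (all prey gone), D (all prey gone) → extinct.
No further losses. Total secondary extinctions: 7.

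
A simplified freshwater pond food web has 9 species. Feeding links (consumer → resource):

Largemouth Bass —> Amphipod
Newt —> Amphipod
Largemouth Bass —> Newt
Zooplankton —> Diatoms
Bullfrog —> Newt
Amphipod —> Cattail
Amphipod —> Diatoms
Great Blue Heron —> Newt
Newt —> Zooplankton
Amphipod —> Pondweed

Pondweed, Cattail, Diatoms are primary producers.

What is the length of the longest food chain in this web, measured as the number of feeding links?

3 links

One longest chain: Diatoms → Zooplankton → Newt → Great Blue Heron.
It has 4 species and 3 links.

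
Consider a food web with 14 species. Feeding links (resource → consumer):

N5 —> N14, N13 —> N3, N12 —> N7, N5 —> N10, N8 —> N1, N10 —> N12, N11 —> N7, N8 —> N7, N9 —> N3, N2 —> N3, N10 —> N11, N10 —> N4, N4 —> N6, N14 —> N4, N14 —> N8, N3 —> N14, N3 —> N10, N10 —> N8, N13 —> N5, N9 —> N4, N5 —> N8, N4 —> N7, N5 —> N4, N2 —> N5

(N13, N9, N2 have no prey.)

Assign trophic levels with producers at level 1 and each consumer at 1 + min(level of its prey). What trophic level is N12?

N13 is a producer → level 1.
N5 eats N13 → level 2.
N10 eats N5 → level 3.
N12 eats N10 → level 4.
No prey of N12 is below level 3, so 4 is the minimum.

Trophic level 4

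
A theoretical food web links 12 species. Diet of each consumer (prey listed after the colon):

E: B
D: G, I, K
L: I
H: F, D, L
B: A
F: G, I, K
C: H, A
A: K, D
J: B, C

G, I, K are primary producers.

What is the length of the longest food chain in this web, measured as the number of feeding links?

One longest chain: G → D → A → B → J.
It has 5 species and 4 links.

4 links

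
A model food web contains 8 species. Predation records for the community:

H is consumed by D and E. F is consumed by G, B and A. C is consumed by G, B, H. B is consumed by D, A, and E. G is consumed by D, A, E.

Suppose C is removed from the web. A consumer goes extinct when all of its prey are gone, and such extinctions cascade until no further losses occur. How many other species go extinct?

Remove C.
Round 1: H (all prey gone) → extinct.
No further losses. Total secondary extinctions: 1.

1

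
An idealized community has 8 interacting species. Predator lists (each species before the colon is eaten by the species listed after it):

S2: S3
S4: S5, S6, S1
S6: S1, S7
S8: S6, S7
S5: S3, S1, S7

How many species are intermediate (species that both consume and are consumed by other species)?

Intermediate species (has both prey and predators): S5, S6.
Count: 2.

2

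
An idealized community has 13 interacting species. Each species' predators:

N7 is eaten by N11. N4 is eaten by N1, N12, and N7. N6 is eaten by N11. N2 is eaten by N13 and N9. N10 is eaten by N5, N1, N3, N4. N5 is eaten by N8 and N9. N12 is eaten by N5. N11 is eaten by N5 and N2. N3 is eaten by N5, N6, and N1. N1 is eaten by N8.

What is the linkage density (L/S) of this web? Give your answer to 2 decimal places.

There are L = 20 links among S = 13 species.
L/S = 20/13 = 1.5385 ≈ 1.54.

L/S = 1.54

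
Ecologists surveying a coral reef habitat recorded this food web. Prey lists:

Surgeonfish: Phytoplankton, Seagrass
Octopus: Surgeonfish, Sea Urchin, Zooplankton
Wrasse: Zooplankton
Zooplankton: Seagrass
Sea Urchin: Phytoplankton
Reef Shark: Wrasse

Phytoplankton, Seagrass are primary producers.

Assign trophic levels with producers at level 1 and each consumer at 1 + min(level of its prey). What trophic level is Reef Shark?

Trophic level 4

Seagrass is a producer → level 1.
Zooplankton eats Seagrass → level 2.
Wrasse eats Zooplankton → level 3.
Reef Shark eats Wrasse → level 4.
No prey of Reef Shark is below level 3, so 4 is the minimum.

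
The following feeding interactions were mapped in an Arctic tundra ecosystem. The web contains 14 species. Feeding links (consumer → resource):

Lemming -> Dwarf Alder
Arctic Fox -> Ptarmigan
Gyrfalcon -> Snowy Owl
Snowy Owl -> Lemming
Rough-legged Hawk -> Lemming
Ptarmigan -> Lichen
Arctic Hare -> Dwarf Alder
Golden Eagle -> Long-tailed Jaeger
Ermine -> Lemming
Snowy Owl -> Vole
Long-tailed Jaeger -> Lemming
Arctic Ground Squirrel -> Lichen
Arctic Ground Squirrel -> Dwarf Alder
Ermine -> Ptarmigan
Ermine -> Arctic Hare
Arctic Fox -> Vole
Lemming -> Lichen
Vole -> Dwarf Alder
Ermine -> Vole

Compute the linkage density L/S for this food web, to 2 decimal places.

There are L = 19 links among S = 14 species.
L/S = 19/14 = 1.3571 ≈ 1.36.

L/S = 1.36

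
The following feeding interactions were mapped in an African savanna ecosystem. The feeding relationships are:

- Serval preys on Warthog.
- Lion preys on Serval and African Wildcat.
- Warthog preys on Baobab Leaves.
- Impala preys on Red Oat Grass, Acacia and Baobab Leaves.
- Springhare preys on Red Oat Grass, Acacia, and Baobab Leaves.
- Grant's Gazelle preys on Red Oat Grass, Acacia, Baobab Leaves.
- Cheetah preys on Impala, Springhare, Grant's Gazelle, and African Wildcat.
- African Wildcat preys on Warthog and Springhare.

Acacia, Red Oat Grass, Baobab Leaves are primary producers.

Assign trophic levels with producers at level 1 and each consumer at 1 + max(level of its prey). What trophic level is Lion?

Trophic level 4

Baobab Leaves is a producer → level 1.
Warthog eats Baobab Leaves → level 2.
African Wildcat eats Warthog (level 2); other prey at levels: Springhare 2 → level 3.
Lion eats African Wildcat (level 3); other prey at levels: Serval 3 → level 4.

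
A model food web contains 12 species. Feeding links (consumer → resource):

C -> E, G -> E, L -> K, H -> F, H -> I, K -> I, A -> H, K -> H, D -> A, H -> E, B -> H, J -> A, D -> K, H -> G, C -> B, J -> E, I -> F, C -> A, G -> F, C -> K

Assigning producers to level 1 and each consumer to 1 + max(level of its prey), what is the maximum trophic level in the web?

Producers (level 1): E, F.
E → G → H → A → J gives J level 5.
No species has a prey at level 5, so no species reaches level 6.

5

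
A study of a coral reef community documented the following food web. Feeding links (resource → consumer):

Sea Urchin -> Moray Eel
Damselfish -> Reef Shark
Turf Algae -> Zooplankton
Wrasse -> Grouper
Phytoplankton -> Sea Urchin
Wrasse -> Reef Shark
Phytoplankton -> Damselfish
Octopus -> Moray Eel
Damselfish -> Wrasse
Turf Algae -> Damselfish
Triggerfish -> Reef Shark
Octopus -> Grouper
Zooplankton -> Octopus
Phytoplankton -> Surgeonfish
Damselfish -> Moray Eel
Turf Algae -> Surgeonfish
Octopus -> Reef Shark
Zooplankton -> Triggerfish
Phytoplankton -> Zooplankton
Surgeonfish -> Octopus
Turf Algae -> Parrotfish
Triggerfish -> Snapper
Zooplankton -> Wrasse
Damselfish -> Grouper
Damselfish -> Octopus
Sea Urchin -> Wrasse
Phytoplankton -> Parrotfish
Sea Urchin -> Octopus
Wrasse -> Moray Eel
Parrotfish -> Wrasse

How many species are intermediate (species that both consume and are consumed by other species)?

Intermediate species (has both prey and predators): Damselfish, Parrotfish, Surgeonfish, Sea Urchin, Zooplankton, Wrasse, Octopus, Triggerfish.
Count: 8.

8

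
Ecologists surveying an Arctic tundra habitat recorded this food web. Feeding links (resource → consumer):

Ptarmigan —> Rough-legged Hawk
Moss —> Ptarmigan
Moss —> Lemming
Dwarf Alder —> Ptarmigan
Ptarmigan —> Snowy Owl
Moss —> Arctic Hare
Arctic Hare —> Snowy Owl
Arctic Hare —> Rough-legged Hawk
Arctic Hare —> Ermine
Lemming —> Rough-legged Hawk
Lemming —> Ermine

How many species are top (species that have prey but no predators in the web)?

Top species (has prey, but nothing eats it): Rough-legged Hawk, Snowy Owl, Ermine.
Count: 3.

3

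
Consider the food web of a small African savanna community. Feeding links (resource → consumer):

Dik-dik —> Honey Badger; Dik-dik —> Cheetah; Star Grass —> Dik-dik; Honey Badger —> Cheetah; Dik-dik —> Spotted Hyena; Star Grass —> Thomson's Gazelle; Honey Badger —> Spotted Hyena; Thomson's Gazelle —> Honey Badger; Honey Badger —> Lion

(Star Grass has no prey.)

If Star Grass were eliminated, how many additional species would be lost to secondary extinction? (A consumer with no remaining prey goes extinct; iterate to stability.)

6

Remove Star Grass.
Round 1: Thomson's Gazelle (all prey gone), Dik-dik (all prey gone) → extinct.
Round 2: Honey Badger (all prey gone) → extinct.
Round 3: Lion (all prey gone), Cheetah (all prey gone), Spotted Hyena (all prey gone) → extinct.
No further losses. Total secondary extinctions: 6.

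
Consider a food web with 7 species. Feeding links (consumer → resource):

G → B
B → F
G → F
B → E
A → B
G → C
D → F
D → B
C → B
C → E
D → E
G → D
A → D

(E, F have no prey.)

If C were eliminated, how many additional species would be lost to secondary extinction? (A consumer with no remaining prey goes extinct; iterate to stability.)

0

Remove C.
Every predator of it retains at least one other prey: G still has F, B, D.
No consumer loses all prey, so no secondary extinctions occur.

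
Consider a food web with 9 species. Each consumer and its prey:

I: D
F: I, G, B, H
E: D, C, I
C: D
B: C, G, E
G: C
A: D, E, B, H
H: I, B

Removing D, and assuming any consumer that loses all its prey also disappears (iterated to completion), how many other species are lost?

8

Remove D.
Round 1: C (all prey gone), I (all prey gone) → extinct.
Round 2: G (all prey gone), E (all prey gone) → extinct.
Round 3: B (all prey gone) → extinct.
Round 4: H (all prey gone) → extinct.
Round 5: A (all prey gone), F (all prey gone) → extinct.
No further losses. Total secondary extinctions: 8.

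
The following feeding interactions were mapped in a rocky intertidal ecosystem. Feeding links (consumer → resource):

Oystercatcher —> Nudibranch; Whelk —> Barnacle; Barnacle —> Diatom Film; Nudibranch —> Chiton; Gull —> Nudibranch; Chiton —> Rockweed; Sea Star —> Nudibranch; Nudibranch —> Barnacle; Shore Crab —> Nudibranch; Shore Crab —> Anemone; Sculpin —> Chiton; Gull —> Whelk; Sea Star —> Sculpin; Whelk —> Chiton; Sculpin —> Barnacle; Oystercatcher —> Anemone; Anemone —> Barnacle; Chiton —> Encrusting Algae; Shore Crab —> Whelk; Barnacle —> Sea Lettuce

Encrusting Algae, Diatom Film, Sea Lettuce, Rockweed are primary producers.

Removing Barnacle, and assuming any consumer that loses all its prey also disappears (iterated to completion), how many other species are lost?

Remove Barnacle.
Round 1: Anemone (all prey gone) → extinct.
No further losses. Total secondary extinctions: 1.

1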